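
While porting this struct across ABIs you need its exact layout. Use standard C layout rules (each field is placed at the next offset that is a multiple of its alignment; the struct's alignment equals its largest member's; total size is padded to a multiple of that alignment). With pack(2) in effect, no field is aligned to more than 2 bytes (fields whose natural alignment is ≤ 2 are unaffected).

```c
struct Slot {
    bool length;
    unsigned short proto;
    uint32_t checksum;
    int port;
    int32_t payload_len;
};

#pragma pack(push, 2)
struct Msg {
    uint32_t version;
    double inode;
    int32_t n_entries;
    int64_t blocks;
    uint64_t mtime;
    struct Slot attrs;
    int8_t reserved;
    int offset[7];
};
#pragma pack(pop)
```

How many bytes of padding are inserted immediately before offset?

Slot: @0: length [1B, align 1] → 1; +1 pad (align 2); @2: proto [2B, align 2] → 4; @4: checksum [4B, align 4] → 8; @8: port [4B, align 4] → 12; @12: payload_len [4B, align 4] → 16; size 16, align 4
@0: version [4B, align 2] → 4
@4: inode [8B, align 2] → 12
@12: n_entries [4B, align 2] → 16
@16: blocks [8B, align 2] → 24
@24: mtime [8B, align 2] → 32
@32: attrs [16B, align 2] → 48
@48: reserved [1B, align 1] → 49
+1 pad (align 2)
@50: offset [28B, align 2] → 78

1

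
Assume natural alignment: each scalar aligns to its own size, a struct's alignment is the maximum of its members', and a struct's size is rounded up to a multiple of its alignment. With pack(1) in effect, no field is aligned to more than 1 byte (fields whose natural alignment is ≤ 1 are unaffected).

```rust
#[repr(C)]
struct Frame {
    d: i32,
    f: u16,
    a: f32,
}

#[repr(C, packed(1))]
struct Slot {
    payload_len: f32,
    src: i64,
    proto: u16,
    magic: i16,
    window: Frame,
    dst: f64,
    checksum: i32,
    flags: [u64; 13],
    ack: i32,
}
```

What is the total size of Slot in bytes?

Frame: d at 0 (size 4, align 4) → ends 4; f at 4 (size 2, align 2) → ends 6; pad 2 to align 4 for a; a at 8 (size 4, align 4) → ends 12; total 12 bytes, alignment 4
payload_len at 0 (size 4, align 1) → ends 4
src at 4 (size 8, align 1) → ends 12
proto at 12 (size 2, align 1) → ends 14
magic at 14 (size 2, align 1) → ends 16
window at 16 (size 12, align 1) → ends 28
dst at 28 (size 8, align 1) → ends 36
checksum at 36 (size 4, align 1) → ends 40
flags at 40 (size 104, align 1) → ends 144
ack at 144 (size 4, align 1) → ends 148
total 148 bytes, alignment 1

148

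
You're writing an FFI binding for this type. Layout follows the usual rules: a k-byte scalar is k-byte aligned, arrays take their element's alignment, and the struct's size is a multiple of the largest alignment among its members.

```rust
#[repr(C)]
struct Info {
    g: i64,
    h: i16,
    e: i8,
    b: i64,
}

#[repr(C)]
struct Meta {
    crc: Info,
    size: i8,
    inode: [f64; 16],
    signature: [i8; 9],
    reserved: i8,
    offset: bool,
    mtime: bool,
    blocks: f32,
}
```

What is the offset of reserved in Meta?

169

Info: g at 0 (size 8, align 8) → ends 8; h at 8 (size 2, align 2) → ends 10; e at 10 (size 1, align 1) → ends 11; pad 5 to align 8 for b; b at 16 (size 8, align 8) → ends 24; total 24 bytes, alignment 8
crc at 0 (size 24, align 8) → ends 24
size at 24 (size 1, align 1) → ends 25
pad 7 to align 8 for inode
inode at 32 (size 128, align 8) → ends 160
signature at 160 (size 9, align 1) → ends 169
reserved at 169 (size 1, align 1) → ends 170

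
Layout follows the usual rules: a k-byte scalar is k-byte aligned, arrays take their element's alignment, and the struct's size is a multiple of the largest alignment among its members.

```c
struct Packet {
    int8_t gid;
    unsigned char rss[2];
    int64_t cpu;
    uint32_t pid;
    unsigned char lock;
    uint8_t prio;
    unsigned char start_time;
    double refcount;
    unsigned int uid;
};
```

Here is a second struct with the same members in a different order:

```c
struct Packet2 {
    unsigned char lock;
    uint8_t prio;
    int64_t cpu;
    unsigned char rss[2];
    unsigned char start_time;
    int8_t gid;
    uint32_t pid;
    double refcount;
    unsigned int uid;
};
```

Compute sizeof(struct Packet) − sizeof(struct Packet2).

0

@0: gid [1B, align 1] → 1
@1: rss [2B, align 1] → 3
+5 pad (align 8)
@8: cpu [8B, align 8] → 16
@16: pid [4B, align 4] → 20
@20: lock [1B, align 1] → 21
@21: prio [1B, align 1] → 22
@22: start_time [1B, align 1] → 23
+1 pad (align 8)
@24: refcount [8B, align 8] → 32
@32: uid [4B, align 4] → 36
+4 tail pad (align 8)
size 40, align 8
— Packet2 —
@0: lock [1B, align 1] → 1
@1: prio [1B, align 1] → 2
+6 pad (align 8)
@8: cpu [8B, align 8] → 16
@16: rss [2B, align 1] → 18
@18: start_time [1B, align 1] → 19
@19: gid [1B, align 1] → 20
@20: pid [4B, align 4] → 24
@24: refcount [8B, align 8] → 32
@32: uid [4B, align 4] → 36
+4 tail pad (align 8)
size 40, align 8
40 − 40 = 0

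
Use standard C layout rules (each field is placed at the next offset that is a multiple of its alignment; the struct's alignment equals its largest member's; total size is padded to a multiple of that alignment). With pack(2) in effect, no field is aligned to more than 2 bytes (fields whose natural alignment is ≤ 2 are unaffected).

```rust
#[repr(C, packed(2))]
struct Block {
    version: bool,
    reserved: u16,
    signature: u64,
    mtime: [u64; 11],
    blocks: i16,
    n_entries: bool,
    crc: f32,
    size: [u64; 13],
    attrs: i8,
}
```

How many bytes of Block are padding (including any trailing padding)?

0..1  version  (1B, 1-aligned)
1..2  -- padding (1B)
2..4  reserved  (2B, 2-aligned)
4..12  signature  (8B, 2-aligned)
12..100  mtime  (88B, 2-aligned)
100..102  blocks  (2B, 2-aligned)
102..103  n_entries  (1B, 1-aligned)
103..104  -- padding (1B)
104..108  crc  (4B, 2-aligned)
108..212  size  (104B, 2-aligned)
212..213  attrs  (1B, 1-aligned)
213..214  -- tail padding (1B)
sizeof = 214, alignof = 2
data bytes 211, size 214 → padding 3

3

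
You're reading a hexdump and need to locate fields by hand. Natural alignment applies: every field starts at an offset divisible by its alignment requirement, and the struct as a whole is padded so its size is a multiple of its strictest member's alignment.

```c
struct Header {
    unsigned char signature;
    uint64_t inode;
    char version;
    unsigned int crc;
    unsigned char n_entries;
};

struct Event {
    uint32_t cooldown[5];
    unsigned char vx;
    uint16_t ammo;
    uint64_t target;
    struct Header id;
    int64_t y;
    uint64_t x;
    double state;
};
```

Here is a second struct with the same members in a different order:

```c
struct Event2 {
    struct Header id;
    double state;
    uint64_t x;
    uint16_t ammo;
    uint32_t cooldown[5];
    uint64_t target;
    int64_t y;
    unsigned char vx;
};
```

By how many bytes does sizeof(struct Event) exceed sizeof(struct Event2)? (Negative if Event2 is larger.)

Header: @0: signature [1B, align 1] → 1; +7 pad (align 8); @8: inode [8B, align 8] → 16; @16: version [1B, align 1] → 17; +3 pad (align 4); @20: crc [4B, align 4] → 24; @24: n_entries [1B, align 1] → 25; +7 tail pad (align 8); size 32, align 8
@0: cooldown [20B, align 4] → 20
@20: vx [1B, align 1] → 21
+1 pad (align 2)
@22: ammo [2B, align 2] → 24
@24: target [8B, align 8] → 32
@32: id [32B, align 8] → 64
@64: y [8B, align 8] → 72
@72: x [8B, align 8] → 80
@80: state [8B, align 8] → 88
size 88, align 8
— Event2 —
@0: id [32B, align 8] → 32
@32: state [8B, align 8] → 40
@40: x [8B, align 8] → 48
@48: ammo [2B, align 2] → 50
+2 pad (align 4)
@52: cooldown [20B, align 4] → 72
@72: target [8B, align 8] → 80
@80: y [8B, align 8] → 88
@88: vx [1B, align 1] → 89
+7 tail pad (align 8)
size 96, align 8
88 − 96 = -8

-8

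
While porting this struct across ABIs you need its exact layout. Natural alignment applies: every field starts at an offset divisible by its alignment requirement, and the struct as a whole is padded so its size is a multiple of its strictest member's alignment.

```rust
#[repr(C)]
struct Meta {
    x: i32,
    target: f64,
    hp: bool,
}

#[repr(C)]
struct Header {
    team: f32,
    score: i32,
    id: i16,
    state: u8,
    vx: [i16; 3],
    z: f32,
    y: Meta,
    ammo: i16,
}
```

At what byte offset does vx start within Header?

Meta: x at 0 (size 4, align 4) → ends 4; pad 4 to align 8 for target; target at 8 (size 8, align 8) → ends 16; hp at 16 (size 1, align 1) → ends 17; tail pad 7 to reach multiple of 8; total 24 bytes, alignment 8
team at 0 (size 4, align 4) → ends 4
score at 4 (size 4, align 4) → ends 8
id at 8 (size 2, align 2) → ends 10
state at 10 (size 1, align 1) → ends 11
pad 1 to align 2 for vx
vx at 12 (size 6, align 2) → ends 18

12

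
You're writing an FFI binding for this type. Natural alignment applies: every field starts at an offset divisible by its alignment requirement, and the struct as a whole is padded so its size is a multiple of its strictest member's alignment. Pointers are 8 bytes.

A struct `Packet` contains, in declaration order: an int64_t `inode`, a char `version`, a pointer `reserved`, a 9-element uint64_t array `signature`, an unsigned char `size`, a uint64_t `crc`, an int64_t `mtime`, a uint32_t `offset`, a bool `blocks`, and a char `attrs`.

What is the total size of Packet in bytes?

128

0..8  inode  (8B, 8-aligned)
8..9  version  (1B, 1-aligned)
9..16  -- padding (7B)
16..24  reserved  (8B, 8-aligned)
24..96  signature  (72B, 8-aligned)
96..97  size  (1B, 1-aligned)
97..104  -- padding (7B)
104..112  crc  (8B, 8-aligned)
112..120  mtime  (8B, 8-aligned)
120..124  offset  (4B, 4-aligned)
124..125  blocks  (1B, 1-aligned)
125..126  attrs  (1B, 1-aligned)
126..128  -- tail padding (2B)
sizeof = 128, alignof = 8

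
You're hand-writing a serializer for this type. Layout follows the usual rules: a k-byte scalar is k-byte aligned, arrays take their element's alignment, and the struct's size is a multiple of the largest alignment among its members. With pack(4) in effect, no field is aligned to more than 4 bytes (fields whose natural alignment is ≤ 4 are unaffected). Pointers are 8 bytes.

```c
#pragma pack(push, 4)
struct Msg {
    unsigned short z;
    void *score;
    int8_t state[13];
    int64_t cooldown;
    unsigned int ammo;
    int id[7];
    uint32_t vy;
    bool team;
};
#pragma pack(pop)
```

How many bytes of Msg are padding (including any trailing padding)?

8

z at 0 (size 2, align 2) → ends 2
pad 2 to align 4 for score
score at 4 (size 8, align 4) → ends 12
state at 12 (size 13, align 1) → ends 25
pad 3 to align 4 for cooldown
cooldown at 28 (size 8, align 4) → ends 36
ammo at 36 (size 4, align 4) → ends 40
id at 40 (size 28, align 4) → ends 68
vy at 68 (size 4, align 4) → ends 72
team at 72 (size 1, align 1) → ends 73
tail pad 3 to reach multiple of 4
total 76 bytes, alignment 4
data bytes 68, size 76 → padding 8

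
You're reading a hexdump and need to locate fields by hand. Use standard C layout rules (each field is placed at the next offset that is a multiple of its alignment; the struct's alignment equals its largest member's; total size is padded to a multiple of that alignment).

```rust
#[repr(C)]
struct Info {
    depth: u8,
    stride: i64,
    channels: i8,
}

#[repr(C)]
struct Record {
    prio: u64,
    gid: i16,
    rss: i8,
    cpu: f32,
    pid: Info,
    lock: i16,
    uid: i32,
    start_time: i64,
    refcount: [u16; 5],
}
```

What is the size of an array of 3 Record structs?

Info: 0..1  depth  (1B, 1-aligned); 1..8  -- padding (7B); 8..16  stride  (8B, 8-aligned); 16..17  channels  (1B, 1-aligned); 17..24  -- tail padding (7B); sizeof = 24, alignof = 8
0..8  prio  (8B, 8-aligned)
8..10  gid  (2B, 2-aligned)
10..11  rss  (1B, 1-aligned)
11..12  -- padding (1B)
12..16  cpu  (4B, 4-aligned)
16..40  pid  (24B, 8-aligned)
40..42  lock  (2B, 2-aligned)
42..44  -- padding (2B)
44..48  uid  (4B, 4-aligned)
48..56  start_time  (8B, 8-aligned)
56..66  refcount  (10B, 2-aligned)
66..72  -- tail padding (6B)
sizeof = 72, alignof = 8
array of 3: 3 × 72 = 216

216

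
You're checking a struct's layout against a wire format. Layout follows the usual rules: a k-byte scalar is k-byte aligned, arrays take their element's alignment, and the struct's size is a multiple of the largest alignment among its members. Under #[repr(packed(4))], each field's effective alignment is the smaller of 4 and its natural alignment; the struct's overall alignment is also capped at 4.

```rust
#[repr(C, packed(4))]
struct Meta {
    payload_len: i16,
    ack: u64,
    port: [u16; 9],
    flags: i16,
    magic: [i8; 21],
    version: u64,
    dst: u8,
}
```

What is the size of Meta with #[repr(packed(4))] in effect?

payload_len at 0 (size 2, align 2) → ends 2
pad 2 to align 4 for ack
ack at 4 (size 8, align 4) → ends 12
port at 12 (size 18, align 2) → ends 30
flags at 30 (size 2, align 2) → ends 32
magic at 32 (size 21, align 1) → ends 53
pad 3 to align 4 for version
version at 56 (size 8, align 4) → ends 64
dst at 64 (size 1, align 1) → ends 65
tail pad 3 to reach multiple of 4
total 68 bytes, alignment 4

68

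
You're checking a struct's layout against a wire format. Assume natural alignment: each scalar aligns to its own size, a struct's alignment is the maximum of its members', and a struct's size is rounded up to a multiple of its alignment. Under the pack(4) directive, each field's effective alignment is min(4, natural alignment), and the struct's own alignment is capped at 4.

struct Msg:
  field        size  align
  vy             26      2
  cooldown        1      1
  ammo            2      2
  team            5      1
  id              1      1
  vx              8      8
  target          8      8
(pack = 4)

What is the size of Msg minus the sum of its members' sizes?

1

0..26  vy  (26B, 2-aligned)
26..27  cooldown  (1B, 1-aligned)
27..28  -- padding (1B)
28..30  ammo  (2B, 2-aligned)
30..35  team  (5B, 1-aligned)
35..36  id  (1B, 1-aligned)
36..44  vx  (8B, 4-aligned)
44..52  target  (8B, 4-aligned)
sizeof = 52, alignof = 4
data bytes 51, size 52 → padding 1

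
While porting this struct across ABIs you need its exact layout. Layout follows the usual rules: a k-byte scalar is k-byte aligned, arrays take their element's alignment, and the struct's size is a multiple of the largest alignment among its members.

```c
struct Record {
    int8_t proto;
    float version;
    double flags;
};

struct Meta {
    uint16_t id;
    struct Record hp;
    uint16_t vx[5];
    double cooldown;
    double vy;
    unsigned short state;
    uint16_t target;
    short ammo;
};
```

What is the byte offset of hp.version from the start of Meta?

Record: 0..1  proto  (1B, 1-aligned); 1..4  -- padding (3B); 4..8  version  (4B, 4-aligned); 8..16  flags  (8B, 8-aligned); sizeof = 16, alignof = 8
0..2  id  (2B, 2-aligned)
2..8  -- padding (6B)
8..24  hp  (16B, 8-aligned)
within Record: version at 4
8 + 4 = 12

12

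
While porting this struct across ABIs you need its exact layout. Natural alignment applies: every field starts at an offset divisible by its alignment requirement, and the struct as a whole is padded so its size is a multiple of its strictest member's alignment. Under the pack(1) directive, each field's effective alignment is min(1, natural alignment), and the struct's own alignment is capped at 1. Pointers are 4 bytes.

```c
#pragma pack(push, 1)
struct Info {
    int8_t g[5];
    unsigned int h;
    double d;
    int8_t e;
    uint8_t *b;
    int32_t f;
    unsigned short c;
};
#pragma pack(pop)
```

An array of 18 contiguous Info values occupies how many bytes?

504

@0: g [5B, align 1] → 5
@5: h [4B, align 1] → 9
@9: d [8B, align 1] → 17
@17: e [1B, align 1] → 18
@18: b [4B, align 1] → 22
@22: f [4B, align 1] → 26
@26: c [2B, align 1] → 28
size 28, align 1
array of 18: 18 × 28 = 504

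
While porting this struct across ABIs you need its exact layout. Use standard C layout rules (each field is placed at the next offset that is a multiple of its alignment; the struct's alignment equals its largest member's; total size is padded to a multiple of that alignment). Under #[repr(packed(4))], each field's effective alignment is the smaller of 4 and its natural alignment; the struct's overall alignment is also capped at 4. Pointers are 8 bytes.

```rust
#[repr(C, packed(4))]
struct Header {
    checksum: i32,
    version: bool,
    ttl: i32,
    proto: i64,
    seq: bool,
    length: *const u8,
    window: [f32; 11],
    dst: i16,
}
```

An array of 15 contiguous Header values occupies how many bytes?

1200

0..4  checksum  (4B, 4-aligned)
4..5  version  (1B, 1-aligned)
5..8  -- padding (3B)
8..12  ttl  (4B, 4-aligned)
12..20  proto  (8B, 4-aligned)
20..21  seq  (1B, 1-aligned)
21..24  -- padding (3B)
24..32  length  (8B, 4-aligned)
32..76  window  (44B, 4-aligned)
76..78  dst  (2B, 2-aligned)
78..80  -- tail padding (2B)
sizeof = 80, alignof = 4
array of 15: 15 × 80 = 1200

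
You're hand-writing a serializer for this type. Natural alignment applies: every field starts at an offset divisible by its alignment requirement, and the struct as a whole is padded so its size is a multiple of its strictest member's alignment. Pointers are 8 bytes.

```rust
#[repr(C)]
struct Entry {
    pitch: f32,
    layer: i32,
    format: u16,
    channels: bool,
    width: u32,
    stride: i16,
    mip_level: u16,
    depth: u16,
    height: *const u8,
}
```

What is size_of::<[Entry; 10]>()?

320

0..4  pitch  (4B, 4-aligned)
4..8  layer  (4B, 4-aligned)
8..10  format  (2B, 2-aligned)
10..11  channels  (1B, 1-aligned)
11..12  -- padding (1B)
12..16  width  (4B, 4-aligned)
16..18  stride  (2B, 2-aligned)
18..20  mip_level  (2B, 2-aligned)
20..22  depth  (2B, 2-aligned)
22..24  -- padding (2B)
24..32  height  (8B, 8-aligned)
sizeof = 32, alignof = 8
array of 10: 10 × 32 = 320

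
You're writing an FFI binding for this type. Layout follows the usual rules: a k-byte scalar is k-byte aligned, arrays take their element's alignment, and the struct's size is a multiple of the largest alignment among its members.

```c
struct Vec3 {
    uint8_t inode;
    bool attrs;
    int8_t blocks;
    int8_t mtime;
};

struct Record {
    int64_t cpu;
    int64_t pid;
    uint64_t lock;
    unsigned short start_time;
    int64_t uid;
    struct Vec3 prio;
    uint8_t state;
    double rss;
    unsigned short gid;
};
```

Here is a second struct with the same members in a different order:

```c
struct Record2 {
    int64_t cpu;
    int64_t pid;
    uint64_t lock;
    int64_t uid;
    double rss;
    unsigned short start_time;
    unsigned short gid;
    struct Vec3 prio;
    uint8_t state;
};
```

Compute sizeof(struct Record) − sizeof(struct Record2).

Vec3: 0..1  inode  (1B, 1-aligned); 1..2  attrs  (1B, 1-aligned); 2..3  blocks  (1B, 1-aligned); 3..4  mtime  (1B, 1-aligned); sizeof = 4, alignof = 1
0..8  cpu  (8B, 8-aligned)
8..16  pid  (8B, 8-aligned)
16..24  lock  (8B, 8-aligned)
24..26  start_time  (2B, 2-aligned)
26..32  -- padding (6B)
32..40  uid  (8B, 8-aligned)
40..44  prio  (4B, 1-aligned)
44..45  state  (1B, 1-aligned)
45..48  -- padding (3B)
48..56  rss  (8B, 8-aligned)
56..58  gid  (2B, 2-aligned)
58..64  -- tail padding (6B)
sizeof = 64, alignof = 8
— Record2 —
0..8  cpu  (8B, 8-aligned)
8..16  pid  (8B, 8-aligned)
16..24  lock  (8B, 8-aligned)
24..32  uid  (8B, 8-aligned)
32..40  rss  (8B, 8-aligned)
40..42  start_time  (2B, 2-aligned)
42..44  gid  (2B, 2-aligned)
44..48  prio  (4B, 1-aligned)
48..49  state  (1B, 1-aligned)
49..56  -- tail padding (7B)
sizeof = 56, alignof = 8
64 − 56 = 8

8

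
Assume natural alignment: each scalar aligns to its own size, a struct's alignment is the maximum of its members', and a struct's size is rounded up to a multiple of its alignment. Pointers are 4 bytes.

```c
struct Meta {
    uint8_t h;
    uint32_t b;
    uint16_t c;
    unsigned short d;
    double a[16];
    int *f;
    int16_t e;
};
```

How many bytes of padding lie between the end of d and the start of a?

h at 0 (size 1, align 1) → ends 1
pad 3 to align 4 for b
b at 4 (size 4, align 4) → ends 8
c at 8 (size 2, align 2) → ends 10
d at 10 (size 2, align 2) → ends 12
pad 4 to align 8 for a
a at 16 (size 128, align 8) → ends 144

4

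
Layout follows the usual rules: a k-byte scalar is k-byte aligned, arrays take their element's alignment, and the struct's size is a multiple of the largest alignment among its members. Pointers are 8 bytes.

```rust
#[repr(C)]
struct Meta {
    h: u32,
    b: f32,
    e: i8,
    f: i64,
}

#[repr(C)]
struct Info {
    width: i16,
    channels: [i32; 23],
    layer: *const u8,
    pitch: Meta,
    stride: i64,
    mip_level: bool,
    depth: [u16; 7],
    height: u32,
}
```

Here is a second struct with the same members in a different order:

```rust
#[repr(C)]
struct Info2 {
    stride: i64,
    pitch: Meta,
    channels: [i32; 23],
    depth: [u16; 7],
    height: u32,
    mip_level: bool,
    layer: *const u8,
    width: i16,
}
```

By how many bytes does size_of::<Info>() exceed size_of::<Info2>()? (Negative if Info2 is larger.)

-8

Meta: h at 0 (size 4, align 4) → ends 4; b at 4 (size 4, align 4) → ends 8; e at 8 (size 1, align 1) → ends 9; pad 7 to align 8 for f; f at 16 (size 8, align 8) → ends 24; total 24 bytes, alignment 8
width at 0 (size 2, align 2) → ends 2
pad 2 to align 4 for channels
channels at 4 (size 92, align 4) → ends 96
layer at 96 (size 8, align 8) → ends 104
pitch at 104 (size 24, align 8) → ends 128
stride at 128 (size 8, align 8) → ends 136
mip_level at 136 (size 1, align 1) → ends 137
pad 1 to align 2 for depth
depth at 138 (size 14, align 2) → ends 152
height at 152 (size 4, align 4) → ends 156
tail pad 4 to reach multiple of 8
total 160 bytes, alignment 8
— Info2 —
stride at 0 (size 8, align 8) → ends 8
pitch at 8 (size 24, align 8) → ends 32
channels at 32 (size 92, align 4) → ends 124
depth at 124 (size 14, align 2) → ends 138
pad 2 to align 4 for height
height at 140 (size 4, align 4) → ends 144
mip_level at 144 (size 1, align 1) → ends 145
pad 7 to align 8 for layer
layer at 152 (size 8, align 8) → ends 160
width at 160 (size 2, align 2) → ends 162
tail pad 6 to reach multiple of 8
total 168 bytes, alignment 8
160 − 168 = -8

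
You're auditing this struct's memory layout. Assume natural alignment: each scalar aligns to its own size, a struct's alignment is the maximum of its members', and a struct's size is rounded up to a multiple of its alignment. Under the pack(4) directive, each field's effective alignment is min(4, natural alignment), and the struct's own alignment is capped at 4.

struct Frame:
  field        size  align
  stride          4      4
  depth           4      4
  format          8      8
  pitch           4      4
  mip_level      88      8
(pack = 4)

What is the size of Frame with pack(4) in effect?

108

@0: stride [4B, align 4] → 4
@4: depth [4B, align 4] → 8
@8: format [8B, align 4] → 16
@16: pitch [4B, align 4] → 20
@20: mip_level [88B, align 4] → 108
size 108, align 4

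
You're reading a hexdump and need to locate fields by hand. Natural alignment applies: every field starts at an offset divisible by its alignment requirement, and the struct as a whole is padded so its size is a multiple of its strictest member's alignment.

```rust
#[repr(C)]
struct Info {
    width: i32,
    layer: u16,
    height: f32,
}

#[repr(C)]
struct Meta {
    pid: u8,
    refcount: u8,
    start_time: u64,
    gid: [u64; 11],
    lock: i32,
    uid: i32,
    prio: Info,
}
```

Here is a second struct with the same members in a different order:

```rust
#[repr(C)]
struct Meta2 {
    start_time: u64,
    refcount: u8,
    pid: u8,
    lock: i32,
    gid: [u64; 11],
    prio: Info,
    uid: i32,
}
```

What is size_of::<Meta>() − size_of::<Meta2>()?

Info: width at 0 (size 4, align 4) → ends 4; layer at 4 (size 2, align 2) → ends 6; pad 2 to align 4 for height; height at 8 (size 4, align 4) → ends 12; total 12 bytes, alignment 4
pid at 0 (size 1, align 1) → ends 1
refcount at 1 (size 1, align 1) → ends 2
pad 6 to align 8 for start_time
start_time at 8 (size 8, align 8) → ends 16
gid at 16 (size 88, align 8) → ends 104
lock at 104 (size 4, align 4) → ends 108
uid at 108 (size 4, align 4) → ends 112
prio at 112 (size 12, align 4) → ends 124
tail pad 4 to reach multiple of 8
total 128 bytes, alignment 8
— Meta2 —
start_time at 0 (size 8, align 8) → ends 8
refcount at 8 (size 1, align 1) → ends 9
pid at 9 (size 1, align 1) → ends 10
pad 2 to align 4 for lock
lock at 12 (size 4, align 4) → ends 16
gid at 16 (size 88, align 8) → ends 104
prio at 104 (size 12, align 4) → ends 116
uid at 116 (size 4, align 4) → ends 120
total 120 bytes, alignment 8
128 − 120 = 8

8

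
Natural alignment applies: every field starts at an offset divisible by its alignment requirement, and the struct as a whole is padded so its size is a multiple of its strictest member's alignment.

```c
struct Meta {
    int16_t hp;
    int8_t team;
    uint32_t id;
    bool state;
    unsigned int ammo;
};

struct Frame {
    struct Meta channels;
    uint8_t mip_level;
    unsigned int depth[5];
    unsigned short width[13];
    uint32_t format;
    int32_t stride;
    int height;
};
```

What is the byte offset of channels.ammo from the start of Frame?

12

Meta: 0..2  hp  (2B, 2-aligned); 2..3  team  (1B, 1-aligned); 3..4  -- padding (1B); 4..8  id  (4B, 4-aligned); 8..9  state  (1B, 1-aligned); 9..12  -- padding (3B); 12..16  ammo  (4B, 4-aligned); sizeof = 16, alignof = 4
0..16  channels  (16B, 4-aligned)
within Meta: ammo at 12
0 + 12 = 12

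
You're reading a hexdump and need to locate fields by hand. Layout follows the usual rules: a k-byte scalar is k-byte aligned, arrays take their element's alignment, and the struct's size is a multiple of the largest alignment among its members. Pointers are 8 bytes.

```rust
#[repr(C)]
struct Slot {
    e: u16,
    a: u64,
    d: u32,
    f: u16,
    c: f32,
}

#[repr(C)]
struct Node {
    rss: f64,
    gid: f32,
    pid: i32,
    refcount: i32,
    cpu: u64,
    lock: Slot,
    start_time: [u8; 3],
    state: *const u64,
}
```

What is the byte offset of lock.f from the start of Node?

52

Slot: @0: e [2B, align 2] → 2; +6 pad (align 8); @8: a [8B, align 8] → 16; @16: d [4B, align 4] → 20; @20: f [2B, align 2] → 22; +2 pad (align 4); @24: c [4B, align 4] → 28; +4 tail pad (align 8); size 32, align 8
@0: rss [8B, align 8] → 8
@8: gid [4B, align 4] → 12
@12: pid [4B, align 4] → 16
@16: refcount [4B, align 4] → 20
+4 pad (align 8)
@24: cpu [8B, align 8] → 32
@32: lock [32B, align 8] → 64
within Slot: f at 20
32 + 20 = 52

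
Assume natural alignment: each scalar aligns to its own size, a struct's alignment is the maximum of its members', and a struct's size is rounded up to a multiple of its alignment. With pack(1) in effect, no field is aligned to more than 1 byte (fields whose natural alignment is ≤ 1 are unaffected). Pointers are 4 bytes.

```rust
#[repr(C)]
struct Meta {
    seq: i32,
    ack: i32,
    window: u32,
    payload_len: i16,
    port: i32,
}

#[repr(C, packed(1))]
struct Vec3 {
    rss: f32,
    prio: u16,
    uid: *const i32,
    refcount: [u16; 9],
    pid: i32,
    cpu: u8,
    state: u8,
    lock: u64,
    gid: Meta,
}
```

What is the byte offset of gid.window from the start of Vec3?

50

Meta: seq at 0 (size 4, align 4) → ends 4; ack at 4 (size 4, align 4) → ends 8; window at 8 (size 4, align 4) → ends 12; payload_len at 12 (size 2, align 2) → ends 14; pad 2 to align 4 for port; port at 16 (size 4, align 4) → ends 20; total 20 bytes, alignment 4
rss at 0 (size 4, align 1) → ends 4
prio at 4 (size 2, align 1) → ends 6
uid at 6 (size 4, align 1) → ends 10
refcount at 10 (size 18, align 1) → ends 28
pid at 28 (size 4, align 1) → ends 32
cpu at 32 (size 1, align 1) → ends 33
state at 33 (size 1, align 1) → ends 34
lock at 34 (size 8, align 1) → ends 42
gid at 42 (size 20, align 1) → ends 62
within Meta: window at 8
42 + 8 = 50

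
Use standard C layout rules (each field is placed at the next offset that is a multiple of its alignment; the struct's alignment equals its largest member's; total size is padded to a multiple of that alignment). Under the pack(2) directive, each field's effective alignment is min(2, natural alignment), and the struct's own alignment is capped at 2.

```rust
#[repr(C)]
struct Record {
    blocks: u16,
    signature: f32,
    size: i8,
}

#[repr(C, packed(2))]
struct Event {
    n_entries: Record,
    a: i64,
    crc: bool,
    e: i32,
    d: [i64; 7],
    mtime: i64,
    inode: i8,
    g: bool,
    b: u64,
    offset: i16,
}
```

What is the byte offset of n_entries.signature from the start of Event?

4

Record: 0..2  blocks  (2B, 2-aligned); 2..4  -- padding (2B); 4..8  signature  (4B, 4-aligned); 8..9  size  (1B, 1-aligned); 9..12  -- tail padding (3B); sizeof = 12, alignof = 4
0..12  n_entries  (12B, 2-aligned)
within Record: signature at 4
0 + 4 = 4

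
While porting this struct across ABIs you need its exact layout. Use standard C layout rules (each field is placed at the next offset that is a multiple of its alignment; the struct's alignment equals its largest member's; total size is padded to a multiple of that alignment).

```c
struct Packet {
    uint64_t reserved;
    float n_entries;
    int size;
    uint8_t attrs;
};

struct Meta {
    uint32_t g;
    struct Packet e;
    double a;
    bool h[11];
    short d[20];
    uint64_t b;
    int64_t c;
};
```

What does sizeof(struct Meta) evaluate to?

112

Packet: @0: reserved [8B, align 8] → 8; @8: n_entries [4B, align 4] → 12; @12: size [4B, align 4] → 16; @16: attrs [1B, align 1] → 17; +7 tail pad (align 8); size 24, align 8
@0: g [4B, align 4] → 4
+4 pad (align 8)
@8: e [24B, align 8] → 32
@32: a [8B, align 8] → 40
@40: h [11B, align 1] → 51
+1 pad (align 2)
@52: d [40B, align 2] → 92
+4 pad (align 8)
@96: b [8B, align 8] → 104
@104: c [8B, align 8] → 112
size 112, align 8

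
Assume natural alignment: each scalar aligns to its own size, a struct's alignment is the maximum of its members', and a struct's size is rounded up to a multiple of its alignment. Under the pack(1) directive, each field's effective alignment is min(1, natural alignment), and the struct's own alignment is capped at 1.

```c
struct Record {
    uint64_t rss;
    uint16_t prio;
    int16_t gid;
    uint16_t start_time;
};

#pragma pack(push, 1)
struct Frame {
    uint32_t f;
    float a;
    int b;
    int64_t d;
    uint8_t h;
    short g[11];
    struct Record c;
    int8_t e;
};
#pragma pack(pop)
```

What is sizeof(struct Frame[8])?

480

Record: 0..8  rss  (8B, 8-aligned); 8..10  prio  (2B, 2-aligned); 10..12  gid  (2B, 2-aligned); 12..14  start_time  (2B, 2-aligned); 14..16  -- tail padding (2B); sizeof = 16, alignof = 8
0..4  f  (4B, 1-aligned)
4..8  a  (4B, 1-aligned)
8..12  b  (4B, 1-aligned)
12..20  d  (8B, 1-aligned)
20..21  h  (1B, 1-aligned)
21..43  g  (22B, 1-aligned)
43..59  c  (16B, 1-aligned)
59..60  e  (1B, 1-aligned)
sizeof = 60, alignof = 1
array of 8: 8 × 60 = 480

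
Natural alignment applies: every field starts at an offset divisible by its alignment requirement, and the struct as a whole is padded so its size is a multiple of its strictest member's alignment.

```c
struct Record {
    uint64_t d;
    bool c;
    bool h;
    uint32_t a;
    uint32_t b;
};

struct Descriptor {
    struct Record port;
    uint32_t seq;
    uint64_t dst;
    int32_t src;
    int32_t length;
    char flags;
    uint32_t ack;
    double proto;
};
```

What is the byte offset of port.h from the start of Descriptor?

9

Record: 0..8  d  (8B, 8-aligned); 8..9  c  (1B, 1-aligned); 9..10  h  (1B, 1-aligned); 10..12  -- padding (2B); 12..16  a  (4B, 4-aligned); 16..20  b  (4B, 4-aligned); 20..24  -- tail padding (4B); sizeof = 24, alignof = 8
0..24  port  (24B, 8-aligned)
within Record: h at 9
0 + 9 = 9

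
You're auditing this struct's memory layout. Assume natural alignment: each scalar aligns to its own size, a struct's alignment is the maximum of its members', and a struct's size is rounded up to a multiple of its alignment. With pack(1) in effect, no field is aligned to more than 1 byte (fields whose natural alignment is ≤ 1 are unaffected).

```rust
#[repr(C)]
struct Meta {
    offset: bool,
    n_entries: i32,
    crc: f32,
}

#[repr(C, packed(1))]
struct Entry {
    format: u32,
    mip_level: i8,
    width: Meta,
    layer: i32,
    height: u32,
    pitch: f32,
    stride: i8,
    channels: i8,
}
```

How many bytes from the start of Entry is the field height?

Meta: 0..1  offset  (1B, 1-aligned); 1..4  -- padding (3B); 4..8  n_entries  (4B, 4-aligned); 8..12  crc  (4B, 4-aligned); sizeof = 12, alignof = 4
0..4  format  (4B, 1-aligned)
4..5  mip_level  (1B, 1-aligned)
5..17  width  (12B, 1-aligned)
17..21  layer  (4B, 1-aligned)
21..25  height  (4B, 1-aligned)

21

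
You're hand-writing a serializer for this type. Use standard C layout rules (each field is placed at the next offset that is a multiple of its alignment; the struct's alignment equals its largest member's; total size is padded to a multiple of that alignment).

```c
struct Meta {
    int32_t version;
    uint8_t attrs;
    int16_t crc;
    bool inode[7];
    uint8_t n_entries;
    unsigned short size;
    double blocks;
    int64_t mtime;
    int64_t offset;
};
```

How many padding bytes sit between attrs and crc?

@0: version [4B, align 4] → 4
@4: attrs [1B, align 1] → 5
+1 pad (align 2)
@6: crc [2B, align 2] → 8

1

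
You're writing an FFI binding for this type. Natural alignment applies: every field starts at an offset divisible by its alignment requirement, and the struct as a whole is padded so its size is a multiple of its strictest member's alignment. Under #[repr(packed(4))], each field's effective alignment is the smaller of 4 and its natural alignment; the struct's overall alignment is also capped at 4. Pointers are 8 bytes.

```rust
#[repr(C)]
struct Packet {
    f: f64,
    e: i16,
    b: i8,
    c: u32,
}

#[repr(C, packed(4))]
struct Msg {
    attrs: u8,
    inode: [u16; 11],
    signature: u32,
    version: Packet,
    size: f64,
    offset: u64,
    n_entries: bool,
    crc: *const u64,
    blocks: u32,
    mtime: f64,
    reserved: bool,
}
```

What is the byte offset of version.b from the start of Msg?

38

Packet: f at 0 (size 8, align 8) → ends 8; e at 8 (size 2, align 2) → ends 10; b at 10 (size 1, align 1) → ends 11; pad 1 to align 4 for c; c at 12 (size 4, align 4) → ends 16; total 16 bytes, alignment 8
attrs at 0 (size 1, align 1) → ends 1
pad 1 to align 2 for inode
inode at 2 (size 22, align 2) → ends 24
signature at 24 (size 4, align 4) → ends 28
version at 28 (size 16, align 4) → ends 44
within Packet: b at 10
28 + 10 = 38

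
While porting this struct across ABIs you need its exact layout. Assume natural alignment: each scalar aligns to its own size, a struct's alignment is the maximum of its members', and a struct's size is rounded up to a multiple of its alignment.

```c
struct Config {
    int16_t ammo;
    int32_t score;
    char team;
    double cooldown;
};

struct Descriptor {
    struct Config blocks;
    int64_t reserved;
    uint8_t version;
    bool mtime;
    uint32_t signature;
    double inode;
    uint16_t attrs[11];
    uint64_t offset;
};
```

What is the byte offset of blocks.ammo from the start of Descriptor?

0

Config: ammo at 0 (size 2, align 2) → ends 2; pad 2 to align 4 for score; score at 4 (size 4, align 4) → ends 8; team at 8 (size 1, align 1) → ends 9; pad 7 to align 8 for cooldown; cooldown at 16 (size 8, align 8) → ends 24; total 24 bytes, alignment 8
blocks at 0 (size 24, align 8) → ends 24
within Config: ammo at 0
0 + 0 = 0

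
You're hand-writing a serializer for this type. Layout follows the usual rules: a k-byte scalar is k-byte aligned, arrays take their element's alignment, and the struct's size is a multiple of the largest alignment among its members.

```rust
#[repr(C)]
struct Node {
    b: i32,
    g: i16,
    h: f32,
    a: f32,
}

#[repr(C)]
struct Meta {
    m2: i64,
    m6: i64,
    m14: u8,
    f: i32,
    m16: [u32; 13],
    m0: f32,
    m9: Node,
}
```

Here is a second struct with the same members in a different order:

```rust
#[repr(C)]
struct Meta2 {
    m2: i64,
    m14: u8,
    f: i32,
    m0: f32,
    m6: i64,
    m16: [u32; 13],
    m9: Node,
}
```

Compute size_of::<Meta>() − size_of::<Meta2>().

Node: b at 0 (size 4, align 4) → ends 4; g at 4 (size 2, align 2) → ends 6; pad 2 to align 4 for h; h at 8 (size 4, align 4) → ends 12; a at 12 (size 4, align 4) → ends 16; total 16 bytes, alignment 4
m2 at 0 (size 8, align 8) → ends 8
m6 at 8 (size 8, align 8) → ends 16
m14 at 16 (size 1, align 1) → ends 17
pad 3 to align 4 for f
f at 20 (size 4, align 4) → ends 24
m16 at 24 (size 52, align 4) → ends 76
m0 at 76 (size 4, align 4) → ends 80
m9 at 80 (size 16, align 4) → ends 96
total 96 bytes, alignment 8
— Meta2 —
m2 at 0 (size 8, align 8) → ends 8
m14 at 8 (size 1, align 1) → ends 9
pad 3 to align 4 for f
f at 12 (size 4, align 4) → ends 16
m0 at 16 (size 4, align 4) → ends 20
pad 4 to align 8 for m6
m6 at 24 (size 8, align 8) → ends 32
m16 at 32 (size 52, align 4) → ends 84
m9 at 84 (size 16, align 4) → ends 100
tail pad 4 to reach multiple of 8
total 104 bytes, alignment 8
96 − 104 = -8

-8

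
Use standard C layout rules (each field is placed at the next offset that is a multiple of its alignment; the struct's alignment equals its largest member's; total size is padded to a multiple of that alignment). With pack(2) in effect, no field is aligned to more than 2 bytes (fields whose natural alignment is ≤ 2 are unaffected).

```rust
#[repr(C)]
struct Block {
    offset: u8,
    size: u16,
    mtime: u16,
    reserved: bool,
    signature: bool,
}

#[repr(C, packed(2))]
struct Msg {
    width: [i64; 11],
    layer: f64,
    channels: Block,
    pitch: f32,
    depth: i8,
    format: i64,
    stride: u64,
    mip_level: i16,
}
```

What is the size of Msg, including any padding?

128

Block: @0: offset [1B, align 1] → 1; +1 pad (align 2); @2: size [2B, align 2] → 4; @4: mtime [2B, align 2] → 6; @6: reserved [1B, align 1] → 7; @7: signature [1B, align 1] → 8; size 8, align 2
@0: width [88B, align 2] → 88
@88: layer [8B, align 2] → 96
@96: channels [8B, align 2] → 104
@104: pitch [4B, align 2] → 108
@108: depth [1B, align 1] → 109
+1 pad (align 2)
@110: format [8B, align 2] → 118
@118: stride [8B, align 2] → 126
@126: mip_level [2B, align 2] → 128
size 128, align 2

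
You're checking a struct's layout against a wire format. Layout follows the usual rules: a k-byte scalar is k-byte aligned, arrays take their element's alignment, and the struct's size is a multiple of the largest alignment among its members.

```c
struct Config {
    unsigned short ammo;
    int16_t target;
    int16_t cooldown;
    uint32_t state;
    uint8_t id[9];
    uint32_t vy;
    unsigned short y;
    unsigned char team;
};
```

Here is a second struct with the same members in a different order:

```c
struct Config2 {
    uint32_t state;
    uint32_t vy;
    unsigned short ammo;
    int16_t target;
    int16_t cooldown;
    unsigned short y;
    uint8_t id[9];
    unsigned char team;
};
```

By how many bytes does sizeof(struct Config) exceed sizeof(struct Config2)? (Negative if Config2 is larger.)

ammo at 0 (size 2, align 2) → ends 2
target at 2 (size 2, align 2) → ends 4
cooldown at 4 (size 2, align 2) → ends 6
pad 2 to align 4 for state
state at 8 (size 4, align 4) → ends 12
id at 12 (size 9, align 1) → ends 21
pad 3 to align 4 for vy
vy at 24 (size 4, align 4) → ends 28
y at 28 (size 2, align 2) → ends 30
team at 30 (size 1, align 1) → ends 31
tail pad 1 to reach multiple of 4
total 32 bytes, alignment 4
— Config2 —
state at 0 (size 4, align 4) → ends 4
vy at 4 (size 4, align 4) → ends 8
ammo at 8 (size 2, align 2) → ends 10
target at 10 (size 2, align 2) → ends 12
cooldown at 12 (size 2, align 2) → ends 14
y at 14 (size 2, align 2) → ends 16
id at 16 (size 9, align 1) → ends 25
team at 25 (size 1, align 1) → ends 26
tail pad 2 to reach multiple of 4
total 28 bytes, alignment 4
32 − 28 = 4

4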